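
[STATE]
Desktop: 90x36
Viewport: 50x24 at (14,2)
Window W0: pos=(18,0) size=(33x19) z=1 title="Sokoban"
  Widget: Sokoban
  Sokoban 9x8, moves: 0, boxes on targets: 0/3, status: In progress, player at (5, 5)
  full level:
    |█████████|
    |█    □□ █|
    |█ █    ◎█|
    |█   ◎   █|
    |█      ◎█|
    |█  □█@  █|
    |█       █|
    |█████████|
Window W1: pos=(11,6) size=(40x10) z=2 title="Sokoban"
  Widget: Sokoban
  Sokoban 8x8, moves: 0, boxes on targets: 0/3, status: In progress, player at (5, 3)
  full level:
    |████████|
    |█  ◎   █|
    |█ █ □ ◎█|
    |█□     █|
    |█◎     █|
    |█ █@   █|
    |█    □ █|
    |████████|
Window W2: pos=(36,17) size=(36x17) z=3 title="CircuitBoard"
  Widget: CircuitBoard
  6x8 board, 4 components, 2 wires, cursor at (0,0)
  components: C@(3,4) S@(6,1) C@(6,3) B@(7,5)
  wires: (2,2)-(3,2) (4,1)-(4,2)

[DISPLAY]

    ┠───────────────────────────────┨             
    ┃█████████                      ┃             
    ┃█    □□ █                      ┃             
    ┃█ █    ◎█                      ┃             
━━━━━━━━━━━━━━━━━━━━━━━━━━━━━━━━━━━━┓             
okoban                              ┃             
────────────────────────────────────┨             
██████                              ┃             
 ◎   █                              ┃             
█ □ ◎█                              ┃             
     █                              ┃             
     █                              ┃             
█@   █                              ┃             
━━━━━━━━━━━━━━━━━━━━━━━━━━━━━━━━━━━━┛             
    ┃                               ┃             
    ┃                 ┏━━━━━━━━━━━━━━━━━━━━━━━━━━━
    ┗━━━━━━━━━━━━━━━━━┃ CircuitBoard              
                      ┠───────────────────────────
                      ┃   0 1 2 3 4 5             
                      ┃0  [.]                     
                      ┃                           
                      ┃1                          
                      ┃                           
                      ┃2           ·              


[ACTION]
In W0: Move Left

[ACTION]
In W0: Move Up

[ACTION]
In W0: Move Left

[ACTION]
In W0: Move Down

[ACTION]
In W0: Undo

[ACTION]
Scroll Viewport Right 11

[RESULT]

─────────────────────────┨                        
███                      ┃                        
□ █                      ┃                        
 ◎█                      ┃                        
━━━━━━━━━━━━━━━━━━━━━━━━━┓                        
                         ┃                        
─────────────────────────┨                        
                         ┃                        
                         ┃                        
                         ┃                        
                         ┃                        
                         ┃                        
                         ┃                        
━━━━━━━━━━━━━━━━━━━━━━━━━┛                        
                         ┃                        
           ┏━━━━━━━━━━━━━━━━━━━━━━━━━━━━━━━━━━┓   
━━━━━━━━━━━┃ CircuitBoard                     ┃   
           ┠──────────────────────────────────┨   
           ┃   0 1 2 3 4 5                    ┃   
           ┃0  [.]                            ┃   
           ┃                                  ┃   
           ┃1                                 ┃   
           ┃                                  ┃   
           ┃2           ·                     ┃   


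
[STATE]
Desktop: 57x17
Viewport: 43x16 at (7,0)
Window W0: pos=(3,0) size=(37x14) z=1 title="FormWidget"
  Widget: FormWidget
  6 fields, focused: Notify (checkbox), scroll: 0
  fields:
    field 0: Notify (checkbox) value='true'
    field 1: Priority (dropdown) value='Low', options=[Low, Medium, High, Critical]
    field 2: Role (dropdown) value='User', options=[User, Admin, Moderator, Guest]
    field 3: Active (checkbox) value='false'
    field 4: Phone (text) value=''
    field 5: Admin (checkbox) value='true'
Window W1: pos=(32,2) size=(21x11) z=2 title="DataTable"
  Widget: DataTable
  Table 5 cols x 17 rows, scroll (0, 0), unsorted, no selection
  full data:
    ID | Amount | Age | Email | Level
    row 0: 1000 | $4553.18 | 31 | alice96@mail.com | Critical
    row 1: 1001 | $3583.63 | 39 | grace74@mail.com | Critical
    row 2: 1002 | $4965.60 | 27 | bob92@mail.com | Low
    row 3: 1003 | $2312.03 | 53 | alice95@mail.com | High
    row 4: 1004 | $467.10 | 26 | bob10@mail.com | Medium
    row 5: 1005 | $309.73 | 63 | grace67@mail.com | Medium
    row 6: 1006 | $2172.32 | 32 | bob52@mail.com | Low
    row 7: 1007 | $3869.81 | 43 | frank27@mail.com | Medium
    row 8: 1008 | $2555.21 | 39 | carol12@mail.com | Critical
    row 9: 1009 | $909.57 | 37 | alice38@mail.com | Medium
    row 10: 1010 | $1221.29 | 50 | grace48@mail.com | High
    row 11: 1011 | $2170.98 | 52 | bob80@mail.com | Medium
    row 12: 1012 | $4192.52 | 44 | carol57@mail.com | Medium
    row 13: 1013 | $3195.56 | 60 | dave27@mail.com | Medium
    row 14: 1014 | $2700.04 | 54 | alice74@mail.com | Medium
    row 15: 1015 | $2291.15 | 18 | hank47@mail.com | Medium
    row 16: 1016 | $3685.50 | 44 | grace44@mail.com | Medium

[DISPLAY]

━━━━━━━━━━━━━━━━━━━━━━━━━━━━━━━━┓          
rmWidget                        ┃          
─────────────────────────┏━━━━━━━━━━━━━━━━━
otify:     [x]           ┃ DataTable       
riority:   [Low          ┠─────────────────
ole:       [User         ┃ID  │Amount  │Age
ctive:     [ ]           ┃────┼────────┼───
hone:      [             ┃1000│$4553.18│31 
dmin:      [x]           ┃1001│$3583.63│39 
                         ┃1002│$4965.60│27 
                         ┃1003│$2312.03│53 
                         ┃1004│$467.10 │26 
                         ┗━━━━━━━━━━━━━━━━━
━━━━━━━━━━━━━━━━━━━━━━━━━━━━━━━━┛          
                                           
                                           


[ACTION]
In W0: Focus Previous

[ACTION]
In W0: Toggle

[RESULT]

━━━━━━━━━━━━━━━━━━━━━━━━━━━━━━━━┓          
rmWidget                        ┃          
─────────────────────────┏━━━━━━━━━━━━━━━━━
otify:     [x]           ┃ DataTable       
riority:   [Low          ┠─────────────────
ole:       [User         ┃ID  │Amount  │Age
ctive:     [ ]           ┃────┼────────┼───
hone:      [             ┃1000│$4553.18│31 
dmin:      [ ]           ┃1001│$3583.63│39 
                         ┃1002│$4965.60│27 
                         ┃1003│$2312.03│53 
                         ┃1004│$467.10 │26 
                         ┗━━━━━━━━━━━━━━━━━
━━━━━━━━━━━━━━━━━━━━━━━━━━━━━━━━┛          
                                           
                                           


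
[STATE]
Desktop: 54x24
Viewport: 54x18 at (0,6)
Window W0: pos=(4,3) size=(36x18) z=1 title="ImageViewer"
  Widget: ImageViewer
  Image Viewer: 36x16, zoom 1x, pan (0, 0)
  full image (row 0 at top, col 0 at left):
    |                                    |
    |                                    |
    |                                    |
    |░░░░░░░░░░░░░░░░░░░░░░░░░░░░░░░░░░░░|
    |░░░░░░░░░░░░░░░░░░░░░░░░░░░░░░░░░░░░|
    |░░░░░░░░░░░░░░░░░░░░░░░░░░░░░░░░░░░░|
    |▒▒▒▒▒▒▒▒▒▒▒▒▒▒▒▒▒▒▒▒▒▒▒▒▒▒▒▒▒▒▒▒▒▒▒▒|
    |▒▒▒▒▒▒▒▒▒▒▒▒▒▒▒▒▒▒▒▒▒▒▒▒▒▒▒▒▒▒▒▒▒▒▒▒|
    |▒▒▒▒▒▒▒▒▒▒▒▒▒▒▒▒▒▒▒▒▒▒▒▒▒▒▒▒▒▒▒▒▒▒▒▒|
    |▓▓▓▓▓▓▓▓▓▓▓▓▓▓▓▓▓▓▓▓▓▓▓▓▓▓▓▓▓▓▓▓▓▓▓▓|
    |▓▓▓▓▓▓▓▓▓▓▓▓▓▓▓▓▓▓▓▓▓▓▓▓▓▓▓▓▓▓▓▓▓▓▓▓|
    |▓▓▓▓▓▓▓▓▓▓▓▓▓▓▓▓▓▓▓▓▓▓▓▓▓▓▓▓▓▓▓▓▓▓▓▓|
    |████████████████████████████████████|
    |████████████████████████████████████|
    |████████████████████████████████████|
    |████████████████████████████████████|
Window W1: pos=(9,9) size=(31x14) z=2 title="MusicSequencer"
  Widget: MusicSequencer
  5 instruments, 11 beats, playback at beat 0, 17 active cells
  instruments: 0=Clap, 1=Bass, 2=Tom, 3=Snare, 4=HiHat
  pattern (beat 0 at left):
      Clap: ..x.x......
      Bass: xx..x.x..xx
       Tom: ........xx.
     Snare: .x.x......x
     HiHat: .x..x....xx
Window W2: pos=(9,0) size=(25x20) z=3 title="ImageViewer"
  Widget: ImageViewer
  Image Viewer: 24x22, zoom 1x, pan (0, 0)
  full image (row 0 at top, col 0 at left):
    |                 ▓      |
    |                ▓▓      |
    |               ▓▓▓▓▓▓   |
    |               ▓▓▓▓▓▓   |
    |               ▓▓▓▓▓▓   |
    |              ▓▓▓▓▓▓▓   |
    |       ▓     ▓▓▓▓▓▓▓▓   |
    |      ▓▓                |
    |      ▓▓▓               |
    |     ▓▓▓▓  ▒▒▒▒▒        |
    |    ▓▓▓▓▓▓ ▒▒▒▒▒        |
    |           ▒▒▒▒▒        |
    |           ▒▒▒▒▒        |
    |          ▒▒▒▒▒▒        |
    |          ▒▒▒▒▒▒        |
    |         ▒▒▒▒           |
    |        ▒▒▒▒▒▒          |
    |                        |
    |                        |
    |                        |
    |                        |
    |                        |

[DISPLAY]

    ┃    ┃               ▓▓▓▓▓▓  ┃     ┃              
    ┃    ┃               ▓▓▓▓▓▓  ┃     ┃              
    ┃    ┃              ▓▓▓▓▓▓▓  ┃     ┃              
    ┃░░░░┃       ▓     ▓▓▓▓▓▓▓▓  ┃━━━━━┓              
    ┃░░░░┃      ▓▓               ┃     ┃              
    ┃░░░░┃      ▓▓▓              ┃─────┨              
    ┃▒▒▒▒┃     ▓▓▓▓  ▒▒▒▒▒       ┃     ┃              
    ┃▒▒▒▒┃    ▓▓▓▓▓▓ ▒▒▒▒▒       ┃     ┃              
    ┃▒▒▒▒┃           ▒▒▒▒▒       ┃     ┃              
    ┃▓▓▓▓┃           ▒▒▒▒▒       ┃     ┃              
    ┃▓▓▓▓┃          ▒▒▒▒▒▒       ┃     ┃              
    ┃▓▓▓▓┃          ▒▒▒▒▒▒       ┃     ┃              
    ┃████┃         ▒▒▒▒          ┃     ┃              
    ┃████┗━━━━━━━━━━━━━━━━━━━━━━━┛     ┃              
    ┗━━━━┃                             ┃              
         ┃                             ┃              
         ┗━━━━━━━━━━━━━━━━━━━━━━━━━━━━━┛              
                                                      


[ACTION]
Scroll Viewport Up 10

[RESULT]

         ┏━━━━━━━━━━━━━━━━━━━━━━━┓                    
         ┃ ImageViewer           ┃                    
         ┠───────────────────────┨                    
    ┏━━━━┃                 ▓     ┃━━━━━┓              
    ┃ Ima┃                ▓▓     ┃     ┃              
    ┠────┃               ▓▓▓▓▓▓  ┃─────┨              
    ┃    ┃               ▓▓▓▓▓▓  ┃     ┃              
    ┃    ┃               ▓▓▓▓▓▓  ┃     ┃              
    ┃    ┃              ▓▓▓▓▓▓▓  ┃     ┃              
    ┃░░░░┃       ▓     ▓▓▓▓▓▓▓▓  ┃━━━━━┓              
    ┃░░░░┃      ▓▓               ┃     ┃              
    ┃░░░░┃      ▓▓▓              ┃─────┨              
    ┃▒▒▒▒┃     ▓▓▓▓  ▒▒▒▒▒       ┃     ┃              
    ┃▒▒▒▒┃    ▓▓▓▓▓▓ ▒▒▒▒▒       ┃     ┃              
    ┃▒▒▒▒┃           ▒▒▒▒▒       ┃     ┃              
    ┃▓▓▓▓┃           ▒▒▒▒▒       ┃     ┃              
    ┃▓▓▓▓┃          ▒▒▒▒▒▒       ┃     ┃              
    ┃▓▓▓▓┃          ▒▒▒▒▒▒       ┃     ┃              


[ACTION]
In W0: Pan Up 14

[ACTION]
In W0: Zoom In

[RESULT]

         ┏━━━━━━━━━━━━━━━━━━━━━━━┓                    
         ┃ ImageViewer           ┃                    
         ┠───────────────────────┨                    
    ┏━━━━┃                 ▓     ┃━━━━━┓              
    ┃ Ima┃                ▓▓     ┃     ┃              
    ┠────┃               ▓▓▓▓▓▓  ┃─────┨              
    ┃    ┃               ▓▓▓▓▓▓  ┃     ┃              
    ┃    ┃               ▓▓▓▓▓▓  ┃     ┃              
    ┃    ┃              ▓▓▓▓▓▓▓  ┃     ┃              
    ┃    ┃       ▓     ▓▓▓▓▓▓▓▓  ┃━━━━━┓              
    ┃    ┃      ▓▓               ┃     ┃              
    ┃    ┃      ▓▓▓              ┃─────┨              
    ┃░░░░┃     ▓▓▓▓  ▒▒▒▒▒       ┃     ┃              
    ┃░░░░┃    ▓▓▓▓▓▓ ▒▒▒▒▒       ┃     ┃              
    ┃░░░░┃           ▒▒▒▒▒       ┃     ┃              
    ┃░░░░┃           ▒▒▒▒▒       ┃     ┃              
    ┃░░░░┃          ▒▒▒▒▒▒       ┃     ┃              
    ┃░░░░┃          ▒▒▒▒▒▒       ┃     ┃              


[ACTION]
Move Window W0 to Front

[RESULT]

         ┏━━━━━━━━━━━━━━━━━━━━━━━┓                    
         ┃ ImageViewer           ┃                    
         ┠───────────────────────┨                    
    ┏━━━━━━━━━━━━━━━━━━━━━━━━━━━━━━━━━━┓              
    ┃ ImageViewer                      ┃              
    ┠──────────────────────────────────┨              
    ┃                                  ┃              
    ┃                                  ┃              
    ┃                                  ┃              
    ┃                                  ┃              
    ┃                                  ┃              
    ┃                                  ┃              
    ┃░░░░░░░░░░░░░░░░░░░░░░░░░░░░░░░░░░┃              
    ┃░░░░░░░░░░░░░░░░░░░░░░░░░░░░░░░░░░┃              
    ┃░░░░░░░░░░░░░░░░░░░░░░░░░░░░░░░░░░┃              
    ┃░░░░░░░░░░░░░░░░░░░░░░░░░░░░░░░░░░┃              
    ┃░░░░░░░░░░░░░░░░░░░░░░░░░░░░░░░░░░┃              
    ┃░░░░░░░░░░░░░░░░░░░░░░░░░░░░░░░░░░┃              


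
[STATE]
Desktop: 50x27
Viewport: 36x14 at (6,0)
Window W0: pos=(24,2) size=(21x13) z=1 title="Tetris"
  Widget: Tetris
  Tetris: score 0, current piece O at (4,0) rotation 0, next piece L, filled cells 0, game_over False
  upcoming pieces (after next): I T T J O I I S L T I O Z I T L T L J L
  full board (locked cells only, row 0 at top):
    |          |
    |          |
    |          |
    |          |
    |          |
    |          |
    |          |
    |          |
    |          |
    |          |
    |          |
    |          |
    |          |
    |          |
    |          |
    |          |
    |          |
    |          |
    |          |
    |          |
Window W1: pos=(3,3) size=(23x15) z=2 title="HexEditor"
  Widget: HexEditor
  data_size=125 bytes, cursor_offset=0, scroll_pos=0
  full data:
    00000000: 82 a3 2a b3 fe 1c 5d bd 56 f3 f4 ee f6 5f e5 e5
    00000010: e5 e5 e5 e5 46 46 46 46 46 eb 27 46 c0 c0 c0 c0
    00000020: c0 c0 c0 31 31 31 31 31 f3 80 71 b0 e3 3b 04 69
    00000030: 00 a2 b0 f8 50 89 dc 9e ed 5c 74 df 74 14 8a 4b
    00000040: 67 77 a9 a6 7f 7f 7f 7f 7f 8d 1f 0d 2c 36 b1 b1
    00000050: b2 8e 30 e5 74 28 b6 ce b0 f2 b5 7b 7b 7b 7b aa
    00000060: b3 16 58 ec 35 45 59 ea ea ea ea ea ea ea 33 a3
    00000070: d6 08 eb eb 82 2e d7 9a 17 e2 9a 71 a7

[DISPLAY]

                                    
                                    
                  ┏━━━━━━━━━━━━━━━━━
━━━━━━━━━━━━━━━━━━━┓Tetris          
exEditor           ┃────────────────
───────────────────┨         │Next: 
000000  82 a3 2a b3┃         │  ▒   
000010  e5 e5 e5 e5┃         │▒▒▒   
000020  c0 c0 c0 31┃         │      
000030  00 a2 b0 f8┃         │      
000040  67 77 a9 a6┃         │      
000050  b2 8e 30 e5┃         │Score:
000060  b3 16 58 ec┃         │0     
000070  d6 08 eb eb┃         │      


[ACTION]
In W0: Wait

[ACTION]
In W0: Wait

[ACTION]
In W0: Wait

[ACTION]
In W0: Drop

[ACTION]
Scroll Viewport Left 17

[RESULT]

                                    
                                    
                        ┏━━━━━━━━━━━
   ┏━━━━━━━━━━━━━━━━━━━━━┓Tetris    
   ┃ HexEditor           ┃──────────
   ┠─────────────────────┨         │
   ┃00000000  82 a3 2a b3┃         │
   ┃00000010  e5 e5 e5 e5┃         │
   ┃00000020  c0 c0 c0 31┃         │
   ┃00000030  00 a2 b0 f8┃         │
   ┃00000040  67 77 a9 a6┃         │
   ┃00000050  b2 8e 30 e5┃         │
   ┃00000060  b3 16 58 ec┃         │
   ┃00000070  d6 08 eb eb┃         │


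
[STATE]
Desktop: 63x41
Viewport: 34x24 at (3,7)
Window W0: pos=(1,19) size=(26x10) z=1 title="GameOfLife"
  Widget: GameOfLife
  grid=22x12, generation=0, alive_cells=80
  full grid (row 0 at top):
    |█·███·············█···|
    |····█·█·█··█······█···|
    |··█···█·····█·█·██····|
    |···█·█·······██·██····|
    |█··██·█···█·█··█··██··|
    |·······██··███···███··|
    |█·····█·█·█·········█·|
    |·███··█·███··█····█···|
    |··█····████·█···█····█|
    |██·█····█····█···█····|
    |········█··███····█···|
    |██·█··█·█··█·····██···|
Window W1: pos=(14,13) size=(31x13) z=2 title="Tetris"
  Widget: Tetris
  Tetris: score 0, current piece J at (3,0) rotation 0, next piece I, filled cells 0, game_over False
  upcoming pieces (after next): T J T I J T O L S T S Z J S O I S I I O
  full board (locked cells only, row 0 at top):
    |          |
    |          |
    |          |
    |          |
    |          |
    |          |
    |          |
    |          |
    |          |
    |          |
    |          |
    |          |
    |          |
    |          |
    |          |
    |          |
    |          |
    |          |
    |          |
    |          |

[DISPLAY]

                                  
                                  
                                  
                                  
                                  
                                  
           ┏━━━━━━━━━━━━━━━━━━━━━━
           ┃ Tetris               
           ┠──────────────────────
           ┃          │Next:      
           ┃          │████       
           ┃          │           
━━━━━━━━━━━┃          │           
GameOfLife ┃          │           
───────────┃          │           
en: 0      ┃          │Score:     
··█·█······┃          │0          
··██·█···█·┃          │           
······██··█┗━━━━━━━━━━━━━━━━━━━━━━
·····█·█·█·········█·  ┃          
███··█·███··█····█···  ┃          
━━━━━━━━━━━━━━━━━━━━━━━┛          
                                  
                                  


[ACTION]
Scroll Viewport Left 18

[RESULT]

                                  
                                  
                                  
                                  
                                  
                                  
              ┏━━━━━━━━━━━━━━━━━━━
              ┃ Tetris            
              ┠───────────────────
              ┃          │Next:   
              ┃          │████    
              ┃          │        
 ┏━━━━━━━━━━━━┃          │        
 ┃ GameOfLife ┃          │        
 ┠────────────┃          │        
 ┃Gen: 0      ┃          │Score:  
 ┃···█·█······┃          │0       
 ┃█··██·█···█·┃          │        
 ┃·······██··█┗━━━━━━━━━━━━━━━━━━━
 ┃█·····█·█·█·········█·  ┃       
 ┃·███··█·███··█····█···  ┃       
 ┗━━━━━━━━━━━━━━━━━━━━━━━━┛       
                                  
                                  


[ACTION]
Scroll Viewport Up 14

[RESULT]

                                  
                                  
                                  
                                  
                                  
                                  
                                  
                                  
                                  
                                  
                                  
                                  
                                  
              ┏━━━━━━━━━━━━━━━━━━━
              ┃ Tetris            
              ┠───────────────────
              ┃          │Next:   
              ┃          │████    
              ┃          │        
 ┏━━━━━━━━━━━━┃          │        
 ┃ GameOfLife ┃          │        
 ┠────────────┃          │        
 ┃Gen: 0      ┃          │Score:  
 ┃···█·█······┃          │0       


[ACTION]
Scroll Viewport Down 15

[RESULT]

              ┠───────────────────
              ┃          │Next:   
              ┃          │████    
              ┃          │        
 ┏━━━━━━━━━━━━┃          │        
 ┃ GameOfLife ┃          │        
 ┠────────────┃          │        
 ┃Gen: 0      ┃          │Score:  
 ┃···█·█······┃          │0       
 ┃█··██·█···█·┃          │        
 ┃·······██··█┗━━━━━━━━━━━━━━━━━━━
 ┃█·····█·█·█·········█·  ┃       
 ┃·███··█·███··█····█···  ┃       
 ┗━━━━━━━━━━━━━━━━━━━━━━━━┛       
                                  
                                  
                                  
                                  
                                  
                                  
                                  
                                  
                                  
                                  


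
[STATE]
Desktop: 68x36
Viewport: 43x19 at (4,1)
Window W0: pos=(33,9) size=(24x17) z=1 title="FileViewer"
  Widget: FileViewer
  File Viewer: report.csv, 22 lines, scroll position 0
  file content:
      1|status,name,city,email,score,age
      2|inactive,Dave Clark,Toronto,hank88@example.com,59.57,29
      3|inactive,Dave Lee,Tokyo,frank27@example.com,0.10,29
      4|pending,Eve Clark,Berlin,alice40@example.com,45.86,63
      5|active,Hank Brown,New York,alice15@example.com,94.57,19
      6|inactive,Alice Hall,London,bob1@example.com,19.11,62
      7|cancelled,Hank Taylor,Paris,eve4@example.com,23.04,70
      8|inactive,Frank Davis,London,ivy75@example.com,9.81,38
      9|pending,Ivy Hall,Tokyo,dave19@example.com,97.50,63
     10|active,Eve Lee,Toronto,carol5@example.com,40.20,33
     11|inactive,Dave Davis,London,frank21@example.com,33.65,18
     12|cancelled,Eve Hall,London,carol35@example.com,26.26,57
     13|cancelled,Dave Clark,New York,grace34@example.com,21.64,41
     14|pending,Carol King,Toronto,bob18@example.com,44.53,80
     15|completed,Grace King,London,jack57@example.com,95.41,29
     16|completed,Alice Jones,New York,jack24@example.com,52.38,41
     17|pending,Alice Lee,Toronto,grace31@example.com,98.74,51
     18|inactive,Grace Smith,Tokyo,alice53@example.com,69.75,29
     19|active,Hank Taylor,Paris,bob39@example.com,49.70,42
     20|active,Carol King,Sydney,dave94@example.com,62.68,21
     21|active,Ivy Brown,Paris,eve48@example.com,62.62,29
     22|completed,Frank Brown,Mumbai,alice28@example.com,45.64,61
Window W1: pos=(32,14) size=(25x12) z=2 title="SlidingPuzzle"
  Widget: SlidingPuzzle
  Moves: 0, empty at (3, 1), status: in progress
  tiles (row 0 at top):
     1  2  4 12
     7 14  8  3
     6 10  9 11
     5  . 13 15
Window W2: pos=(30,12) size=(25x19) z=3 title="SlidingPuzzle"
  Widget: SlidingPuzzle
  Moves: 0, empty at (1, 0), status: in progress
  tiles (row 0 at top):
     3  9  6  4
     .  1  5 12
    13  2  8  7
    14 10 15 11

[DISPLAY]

                                           
                                           
                                           
                                           
                                           
                                           
                                           
                                           
                             ┏━━━━━━━━━━━━━
                             ┃ FileViewer  
                             ┠─────────────
                          ┏━━━━━━━━━━━━━━━━
                          ┃ SlidingPuzzle  
                          ┠────────────────
                          ┃┌────┬────┬────┬
                          ┃│  3 │  9 │  6 │
                          ┃├────┼────┼────┼
                          ┃│    │  1 │  5 │
                          ┃├────┼────┼────┼


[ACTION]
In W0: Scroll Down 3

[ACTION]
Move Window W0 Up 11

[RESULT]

                             ┃ FileViewer  
                             ┠─────────────
                             ┃pending,Eve C
                             ┃active,Hank B
                             ┃inactive,Alic
                             ┃cancelled,Han
                             ┃inactive,Fran
                             ┃pending,Ivy H
                             ┃active,Eve Le
                             ┃inactive,Dave
                             ┃cancelled,Eve
                          ┏━━━━━━━━━━━━━━━━
                          ┃ SlidingPuzzle  
                          ┠────────────────
                          ┃┌────┬────┬────┬
                          ┃│  3 │  9 │  6 │
                          ┃├────┼────┼────┼
                          ┃│    │  1 │  5 │
                          ┃├────┼────┼────┼


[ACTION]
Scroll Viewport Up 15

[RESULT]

                             ┏━━━━━━━━━━━━━
                             ┃ FileViewer  
                             ┠─────────────
                             ┃pending,Eve C
                             ┃active,Hank B
                             ┃inactive,Alic
                             ┃cancelled,Han
                             ┃inactive,Fran
                             ┃pending,Ivy H
                             ┃active,Eve Le
                             ┃inactive,Dave
                             ┃cancelled,Eve
                          ┏━━━━━━━━━━━━━━━━
                          ┃ SlidingPuzzle  
                          ┠────────────────
                          ┃┌────┬────┬────┬
                          ┃│  3 │  9 │  6 │
                          ┃├────┼────┼────┼
                          ┃│    │  1 │  5 │


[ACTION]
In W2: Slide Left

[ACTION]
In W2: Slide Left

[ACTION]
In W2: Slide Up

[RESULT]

                             ┏━━━━━━━━━━━━━
                             ┃ FileViewer  
                             ┠─────────────
                             ┃pending,Eve C
                             ┃active,Hank B
                             ┃inactive,Alic
                             ┃cancelled,Han
                             ┃inactive,Fran
                             ┃pending,Ivy H
                             ┃active,Eve Le
                             ┃inactive,Dave
                             ┃cancelled,Eve
                          ┏━━━━━━━━━━━━━━━━
                          ┃ SlidingPuzzle  
                          ┠────────────────
                          ┃┌────┬────┬────┬
                          ┃│  3 │  9 │  6 │
                          ┃├────┼────┼────┼
                          ┃│  1 │  5 │  8 │


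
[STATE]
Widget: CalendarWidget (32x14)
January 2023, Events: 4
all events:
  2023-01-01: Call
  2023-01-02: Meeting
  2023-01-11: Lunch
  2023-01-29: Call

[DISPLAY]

          January 2023          
Mo Tu We Th Fr Sa Su            
                   1*           
 2*  3  4  5  6  7  8           
 9 10 11* 12 13 14 15           
16 17 18 19 20 21 22            
23 24 25 26 27 28 29*           
30 31                           
                                
                                
                                
                                
                                
                                


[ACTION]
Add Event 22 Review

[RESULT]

          January 2023          
Mo Tu We Th Fr Sa Su            
                   1*           
 2*  3  4  5  6  7  8           
 9 10 11* 12 13 14 15           
16 17 18 19 20 21 22*           
23 24 25 26 27 28 29*           
30 31                           
                                
                                
                                
                                
                                
                                


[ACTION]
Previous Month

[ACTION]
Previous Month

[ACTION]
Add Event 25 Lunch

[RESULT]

         November 2022          
Mo Tu We Th Fr Sa Su            
    1  2  3  4  5  6            
 7  8  9 10 11 12 13            
14 15 16 17 18 19 20            
21 22 23 24 25* 26 27           
28 29 30                        
                                
                                
                                
                                
                                
                                
                                


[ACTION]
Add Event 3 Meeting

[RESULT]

         November 2022          
Mo Tu We Th Fr Sa Su            
    1  2  3*  4  5  6           
 7  8  9 10 11 12 13            
14 15 16 17 18 19 20            
21 22 23 24 25* 26 27           
28 29 30                        
                                
                                
                                
                                
                                
                                
                                


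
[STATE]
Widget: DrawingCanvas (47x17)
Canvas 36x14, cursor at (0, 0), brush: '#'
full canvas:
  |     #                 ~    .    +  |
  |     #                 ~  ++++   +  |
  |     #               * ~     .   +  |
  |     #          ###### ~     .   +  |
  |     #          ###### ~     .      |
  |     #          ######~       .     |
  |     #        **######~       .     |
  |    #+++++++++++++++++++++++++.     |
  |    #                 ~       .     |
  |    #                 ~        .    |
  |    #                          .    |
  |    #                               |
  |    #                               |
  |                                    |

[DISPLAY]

+    #                 ~    .    +             
     #                 ~  ++++   +             
     #               * ~     .   +             
     #          ###### ~     .   +             
     #          ###### ~     .                 
     #          ######~       .                
     #        **######~       .                
    #+++++++++++++++++++++++++.                
    #                 ~       .                
    #                 ~        .               
    #                          .               
    #                                          
    #                                          
                                               
                                               
                                               
                                               


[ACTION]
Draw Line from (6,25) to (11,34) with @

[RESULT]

+    #                 ~    .    +             
     #                 ~  ++++   +             
     #               * ~     .   +             
     #          ###### ~     .   +             
     #          ###### ~     .                 
     #          ######~       .                
     #        **######~  @    .                
    #+++++++++++++++++++++@@++.                
    #                 ~     @@.                
    #                 ~       @@               
    #                          .@@             
    #                             @            
    #                                          
                                               
                                               
                                               
                                               


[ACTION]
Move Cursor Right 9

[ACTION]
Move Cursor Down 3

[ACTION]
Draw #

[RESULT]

     #                 ~    .    +             
     #                 ~  ++++   +             
     #               * ~     .   +             
     #   #      ###### ~     .   +             
     #          ###### ~     .                 
     #          ######~       .                
     #        **######~  @    .                
    #+++++++++++++++++++++@@++.                
    #                 ~     @@.                
    #                 ~       @@               
    #                          .@@             
    #                             @            
    #                                          
                                               
                                               
                                               
                                               


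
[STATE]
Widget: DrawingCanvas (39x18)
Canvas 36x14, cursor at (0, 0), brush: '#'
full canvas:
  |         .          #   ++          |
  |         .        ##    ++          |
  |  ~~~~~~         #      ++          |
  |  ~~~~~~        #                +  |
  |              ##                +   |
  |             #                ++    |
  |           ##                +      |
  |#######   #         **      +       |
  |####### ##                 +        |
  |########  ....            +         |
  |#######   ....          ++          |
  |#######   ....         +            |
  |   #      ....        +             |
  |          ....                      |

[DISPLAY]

+        .          #   ++             
         .        ##    ++             
  ~~~~~~         #      ++             
  ~~~~~~        #                +     
              ##                +      
             #                ++       
           ##                +         
#######   #         **      +          
####### ##                 +           
########  ....            +            
#######   ....          ++             
#######   ....         +               
   #      ....        +                
          ....                         
                                       
                                       
                                       
                                       


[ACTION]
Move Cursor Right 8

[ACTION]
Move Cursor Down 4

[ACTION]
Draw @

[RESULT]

         .          #   ++             
         .        ##    ++             
  ~~~~~~         #      ++             
  ~~~~~~        #                +     
        @     ##                +      
             #                ++       
           ##                +         
#######   #         **      +          
####### ##                 +           
########  ....            +            
#######   ....          ++             
#######   ....         +               
   #      ....        +                
          ....                         
                                       
                                       
                                       
                                       


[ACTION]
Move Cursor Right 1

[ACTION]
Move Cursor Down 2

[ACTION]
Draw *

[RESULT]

         .          #   ++             
         .        ##    ++             
  ~~~~~~         #      ++             
  ~~~~~~        #                +     
        @     ##                +      
             #                ++       
         * ##                +         
#######   #         **      +          
####### ##                 +           
########  ....            +            
#######   ....          ++             
#######   ....         +               
   #      ....        +                
          ....                         
                                       
                                       
                                       
                                       
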